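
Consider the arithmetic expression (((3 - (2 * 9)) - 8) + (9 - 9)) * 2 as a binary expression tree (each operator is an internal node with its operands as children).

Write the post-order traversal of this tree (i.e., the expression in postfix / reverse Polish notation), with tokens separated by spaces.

3 2 9 * - 8 - 9 9 - + 2 *

Post-order on an expression tree gives postfix notation: for each operator, emit left operand, right operand, then the operator.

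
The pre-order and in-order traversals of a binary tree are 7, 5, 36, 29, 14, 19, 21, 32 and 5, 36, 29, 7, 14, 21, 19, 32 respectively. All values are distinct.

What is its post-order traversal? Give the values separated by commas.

29, 36, 5, 21, 32, 19, 14, 7

The first element of pre-order is the root; it splits in-order into left and right subtrees.
Root 7: left subtree has 3 nodes {5, 36, 29}, right has 4 {14, 21, 19, 32}.
  Root 5: left subtree has 0 nodes { }, right has 2 {36, 29}.
    Root 36: left subtree has 0 nodes { }, right has 1 {29}.
  Root 14: left subtree has 0 nodes { }, right has 3 {21, 19, 32}.
    Root 19: left subtree has 1 node {21}, right has 1 {32}.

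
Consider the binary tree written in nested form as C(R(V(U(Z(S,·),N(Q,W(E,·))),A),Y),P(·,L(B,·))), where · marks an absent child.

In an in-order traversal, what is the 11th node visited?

In-order visits the left subtree, then the node, then the right subtree.
At C: go left to R.
  At R: go left to V.
    At V: go left to U.
      At U: go left to Z.
        At Z: go left to S.
          S is a leaf — visit S.
        Visit Z.
        At Z: no right child.
      Visit U.
      At U: go right to N.
        At N: go left to Q.
          Q is a leaf — visit Q.
        Visit N.
        At N: go right to W.
          At W: go left to E.
            E is a leaf — visit E.
          Visit W.
          At W: no right child.
    Visit V.
    At V: go right to A.
      A is a leaf — visit A.
  Visit R.
  At R: go right to Y.
    Y is a leaf — visit Y.
Visit C.
At C: go right to P.
  At P: no left child.
  Visit P.
  At P: go right to L.
    At L: go left to B.
      B is a leaf — visit B.
    Visit L.
    At L: no right child.
Full in-order sequence: S, Z, U, Q, N, E, W, V, A, R, Y, C, P, B, L.

Y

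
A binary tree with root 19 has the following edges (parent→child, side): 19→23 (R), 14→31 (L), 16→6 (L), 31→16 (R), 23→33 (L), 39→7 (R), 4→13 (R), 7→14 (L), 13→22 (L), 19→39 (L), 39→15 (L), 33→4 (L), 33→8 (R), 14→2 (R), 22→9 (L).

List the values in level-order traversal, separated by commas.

Level-order visits nodes level by level from the root, left to right within each level.
Level 0: 19
Level 1: 39, 23
Level 2: 15, 7, 33
Level 3: 14, 4, 8
Level 4: 31, 2, 13
Level 5: 16, 22
Level 6: 6, 9

19, 39, 23, 15, 7, 33, 14, 4, 8, 31, 2, 13, 16, 22, 6, 9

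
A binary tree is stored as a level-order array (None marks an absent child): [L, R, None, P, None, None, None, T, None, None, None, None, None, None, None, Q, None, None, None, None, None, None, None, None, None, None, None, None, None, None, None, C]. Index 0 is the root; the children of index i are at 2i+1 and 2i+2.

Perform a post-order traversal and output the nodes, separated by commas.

C, Q, T, P, R, L

Post-order visits the left subtree, then the right subtree, then the node.
At L: go left to R.
  At R: go left to P.
    At P: go left to T.
      At T: go left to Q.
        At Q: go left to C.
          C is a leaf — visit C.
        At Q: no right child.
        Visit Q.
      At T: no right child.
      Visit T.
    At P: no right child.
    Visit P.
  At R: no right child.
  Visit R.
At L: no right child.
Visit L.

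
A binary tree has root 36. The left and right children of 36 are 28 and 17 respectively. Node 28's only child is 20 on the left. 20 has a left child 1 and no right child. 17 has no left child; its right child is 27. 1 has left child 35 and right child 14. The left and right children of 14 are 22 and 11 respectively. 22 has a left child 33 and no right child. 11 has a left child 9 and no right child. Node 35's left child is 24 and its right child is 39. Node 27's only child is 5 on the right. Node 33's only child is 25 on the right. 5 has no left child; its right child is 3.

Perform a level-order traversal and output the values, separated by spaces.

36 28 17 20 27 1 5 35 14 3 24 39 22 11 33 9 25

Level-order visits nodes level by level from the root, left to right within each level.
Level 0: 36
Level 1: 28, 17
Level 2: 20, 27
Level 3: 1, 5
Level 4: 35, 14, 3
Level 5: 24, 39, 22, 11
Level 6: 33, 9
Level 7: 25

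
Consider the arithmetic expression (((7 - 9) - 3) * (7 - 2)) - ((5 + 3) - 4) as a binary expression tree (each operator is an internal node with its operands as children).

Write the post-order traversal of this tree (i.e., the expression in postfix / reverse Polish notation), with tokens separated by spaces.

7 9 - 3 - 7 2 - * 5 3 + 4 - -

Post-order on an expression tree gives postfix notation: for each operator, emit left operand, right operand, then the operator.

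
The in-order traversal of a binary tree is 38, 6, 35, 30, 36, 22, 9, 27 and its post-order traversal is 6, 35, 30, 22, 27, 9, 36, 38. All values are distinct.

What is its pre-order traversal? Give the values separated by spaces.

The last element of post-order is the root; it splits in-order into left and right subtrees.
Root 38: left subtree has 0 nodes { }, right has 7 {6, 35, 30, 36, 22, 9, 27}.
  Root 36: left subtree has 3 nodes {6, 35, 30}, right has 3 {22, 9, 27}.
    Root 30: left subtree has 2 nodes {6, 35}, right has 0 { }.
      Root 35: left subtree has 1 node {6}, right has 0 { }.
    Root 9: left subtree has 1 node {22}, right has 1 {27}.

38 36 30 35 6 9 22 27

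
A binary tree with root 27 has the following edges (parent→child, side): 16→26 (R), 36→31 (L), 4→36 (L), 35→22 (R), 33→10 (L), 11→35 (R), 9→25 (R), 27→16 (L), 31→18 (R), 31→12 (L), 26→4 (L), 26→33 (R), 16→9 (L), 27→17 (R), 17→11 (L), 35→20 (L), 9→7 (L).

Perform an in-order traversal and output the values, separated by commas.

7, 9, 25, 16, 12, 31, 18, 36, 4, 26, 10, 33, 27, 11, 20, 35, 22, 17

In-order visits the left subtree, then the node, then the right subtree.
At 27: go left to 16.
  At 16: go left to 9.
    At 9: go left to 7.
      7 is a leaf — visit 7.
    Visit 9.
    At 9: go right to 25.
      25 is a leaf — visit 25.
  Visit 16.
  At 16: go right to 26.
    At 26: go left to 4.
      At 4: go left to 36.
        At 36: go left to 31.
          At 31: go left to 12.
            12 is a leaf — visit 12.
          Visit 31.
          At 31: go right to 18.
            18 is a leaf — visit 18.
        Visit 36.
        At 36: no right child.
      Visit 4.
      At 4: no right child.
    Visit 26.
    At 26: go right to 33.
      At 33: go left to 10.
        10 is a leaf — visit 10.
      Visit 33.
      At 33: no right child.
Visit 27.
At 27: go right to 17.
  At 17: go left to 11.
    At 11: no left child.
    Visit 11.
    At 11: go right to 35.
      At 35: go left to 20.
        20 is a leaf — visit 20.
      Visit 35.
      At 35: go right to 22.
        22 is a leaf — visit 22.
  Visit 17.
  At 17: no right child.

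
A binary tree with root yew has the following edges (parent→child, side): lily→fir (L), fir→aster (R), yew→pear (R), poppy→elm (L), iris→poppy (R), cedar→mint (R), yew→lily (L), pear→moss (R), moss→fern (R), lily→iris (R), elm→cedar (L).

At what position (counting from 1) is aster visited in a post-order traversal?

Post-order visits the left subtree, then the right subtree, then the node.
At yew: go left to lily.
  At lily: go left to fir.
    At fir: no left child.
    At fir: go right to aster.
      aster is a leaf — visit aster.
    Visit fir.
  At lily: go right to iris.
    At iris: no left child.
    At iris: go right to poppy.
      At poppy: go left to elm.
        At elm: go left to cedar.
          At cedar: no left child.
          At cedar: go right to mint.
            mint is a leaf — visit mint.
          Visit cedar.
        At elm: no right child.
        Visit elm.
      At poppy: no right child.
      Visit poppy.
    Visit iris.
  Visit lily.
At yew: go right to pear.
  At pear: no left child.
  At pear: go right to moss.
    At moss: no left child.
    At moss: go right to fern.
      fern is a leaf — visit fern.
    Visit moss.
  Visit pear.
Visit yew.
Full post-order sequence: aster, fir, mint, cedar, elm, poppy, iris, lily, fern, moss, pear, yew.

1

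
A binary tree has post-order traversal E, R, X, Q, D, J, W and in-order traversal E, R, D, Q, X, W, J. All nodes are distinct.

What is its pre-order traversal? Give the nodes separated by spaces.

The last element of post-order is the root; it splits in-order into left and right subtrees.
Root W: left subtree has 5 nodes {E, R, D, Q, X}, right has 1 {J}.
  Root D: left subtree has 2 nodes {E, R}, right has 2 {Q, X}.
    Root R: left subtree has 1 node {E}, right has 0 { }.
    Root Q: left subtree has 0 nodes { }, right has 1 {X}.

W D R E Q X J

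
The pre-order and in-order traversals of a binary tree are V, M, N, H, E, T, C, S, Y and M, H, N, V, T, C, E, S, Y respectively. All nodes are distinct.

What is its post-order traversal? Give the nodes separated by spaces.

H N M C T Y S E V

The first element of pre-order is the root; it splits in-order into left and right subtrees.
Root V: left subtree has 3 nodes {M, H, N}, right has 5 {T, C, E, S, Y}.
  Root M: left subtree has 0 nodes { }, right has 2 {H, N}.
    Root N: left subtree has 1 node {H}, right has 0 { }.
  Root E: left subtree has 2 nodes {T, C}, right has 2 {S, Y}.
    Root T: left subtree has 0 nodes { }, right has 1 {C}.
    Root S: left subtree has 0 nodes { }, right has 1 {Y}.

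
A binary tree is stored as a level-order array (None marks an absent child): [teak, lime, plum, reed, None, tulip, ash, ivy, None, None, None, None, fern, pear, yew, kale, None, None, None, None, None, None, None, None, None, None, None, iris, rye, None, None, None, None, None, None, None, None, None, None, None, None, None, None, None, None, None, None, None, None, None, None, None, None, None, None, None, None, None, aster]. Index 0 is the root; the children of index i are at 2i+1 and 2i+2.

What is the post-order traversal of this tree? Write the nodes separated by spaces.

Post-order visits the left subtree, then the right subtree, then the node.
At teak: go left to lime.
  At lime: go left to reed.
    At reed: go left to ivy.
      At ivy: go left to kale.
        kale is a leaf — visit kale.
      At ivy: no right child.
      Visit ivy.
    At reed: no right child.
    Visit reed.
  At lime: no right child.
  Visit lime.
At teak: go right to plum.
  At plum: go left to tulip.
    At tulip: no left child.
    At tulip: go right to fern.
      fern is a leaf — visit fern.
    Visit tulip.
  At plum: go right to ash.
    At ash: go left to pear.
      At pear: go left to iris.
        iris is a leaf — visit iris.
      At pear: go right to rye.
        At rye: no left child.
        At rye: go right to aster.
          aster is a leaf — visit aster.
        Visit rye.
      Visit pear.
    At ash: go right to yew.
      yew is a leaf — visit yew.
    Visit ash.
  Visit plum.
Visit teak.

kale ivy reed lime fern tulip iris aster rye pear yew ash plum teak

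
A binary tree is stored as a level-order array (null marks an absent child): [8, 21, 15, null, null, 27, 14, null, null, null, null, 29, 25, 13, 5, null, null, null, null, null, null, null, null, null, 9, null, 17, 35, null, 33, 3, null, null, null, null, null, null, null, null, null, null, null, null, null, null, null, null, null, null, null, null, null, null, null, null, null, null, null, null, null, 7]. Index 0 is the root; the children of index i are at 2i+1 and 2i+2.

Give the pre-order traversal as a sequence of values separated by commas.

8, 21, 15, 27, 29, 9, 25, 17, 14, 13, 35, 5, 33, 7, 3

Pre-order visits the node, then its left subtree, then its right subtree.
Visit 8.
At 8: go left to 21.
  21 is a leaf — visit 21.
At 8: go right to 15.
  Visit 15.
  At 15: go left to 27.
    Visit 27.
    At 27: go left to 29.
      Visit 29.
      At 29: no left child.
      At 29: go right to 9.
        9 is a leaf — visit 9.
    At 27: go right to 25.
      Visit 25.
      At 25: no left child.
      At 25: go right to 17.
        17 is a leaf — visit 17.
  At 15: go right to 14.
    Visit 14.
    At 14: go left to 13.
      Visit 13.
      At 13: go left to 35.
        35 is a leaf — visit 35.
      At 13: no right child.
    At 14: go right to 5.
      Visit 5.
      At 5: go left to 33.
        Visit 33.
        At 33: no left child.
        At 33: go right to 7.
          7 is a leaf — visit 7.
      At 5: go right to 3.
        3 is a leaf — visit 3.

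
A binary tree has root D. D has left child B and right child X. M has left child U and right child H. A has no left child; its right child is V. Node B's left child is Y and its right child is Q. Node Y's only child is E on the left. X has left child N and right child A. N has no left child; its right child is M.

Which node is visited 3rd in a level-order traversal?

X

Level-order visits nodes level by level from the root, left to right within each level.
Level 0: D
Level 1: B, X
Level 2: Y, Q, N, A
Level 3: E, M, V
Level 4: U, H
Full level-order sequence: D, B, X, Y, Q, N, A, E, M, V, U, H.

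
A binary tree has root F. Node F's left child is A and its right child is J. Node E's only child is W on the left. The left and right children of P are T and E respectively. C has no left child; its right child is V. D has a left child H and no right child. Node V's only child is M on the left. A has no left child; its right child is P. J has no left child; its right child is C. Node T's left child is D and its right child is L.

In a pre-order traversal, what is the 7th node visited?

Pre-order visits the node, then its left subtree, then its right subtree.
Visit F.
At F: go left to A.
  Visit A.
  At A: no left child.
  At A: go right to P.
    Visit P.
    At P: go left to T.
      Visit T.
      At T: go left to D.
        Visit D.
        At D: go left to H.
          H is a leaf — visit H.
        At D: no right child.
      At T: go right to L.
        L is a leaf — visit L.
    At P: go right to E.
      Visit E.
      At E: go left to W.
        W is a leaf — visit W.
      At E: no right child.
At F: go right to J.
  Visit J.
  At J: no left child.
  At J: go right to C.
    Visit C.
    At C: no left child.
    At C: go right to V.
      Visit V.
      At V: go left to M.
        M is a leaf — visit M.
      At V: no right child.
Full pre-order sequence: F, A, P, T, D, H, L, E, W, J, C, V, M.

L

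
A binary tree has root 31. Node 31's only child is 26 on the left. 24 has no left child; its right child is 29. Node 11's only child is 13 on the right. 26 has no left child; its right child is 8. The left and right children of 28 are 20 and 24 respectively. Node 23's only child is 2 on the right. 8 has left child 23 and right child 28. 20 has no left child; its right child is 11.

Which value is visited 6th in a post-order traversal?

29

Post-order visits the left subtree, then the right subtree, then the node.
At 31: go left to 26.
  At 26: no left child.
  At 26: go right to 8.
    At 8: go left to 23.
      At 23: no left child.
      At 23: go right to 2.
        2 is a leaf — visit 2.
      Visit 23.
    At 8: go right to 28.
      At 28: go left to 20.
        At 20: no left child.
        At 20: go right to 11.
          At 11: no left child.
          At 11: go right to 13.
            13 is a leaf — visit 13.
          Visit 11.
        Visit 20.
      At 28: go right to 24.
        At 24: no left child.
        At 24: go right to 29.
          29 is a leaf — visit 29.
        Visit 24.
      Visit 28.
    Visit 8.
  Visit 26.
At 31: no right child.
Visit 31.
Full post-order sequence: 2, 23, 13, 11, 20, 29, 24, 28, 8, 26, 31.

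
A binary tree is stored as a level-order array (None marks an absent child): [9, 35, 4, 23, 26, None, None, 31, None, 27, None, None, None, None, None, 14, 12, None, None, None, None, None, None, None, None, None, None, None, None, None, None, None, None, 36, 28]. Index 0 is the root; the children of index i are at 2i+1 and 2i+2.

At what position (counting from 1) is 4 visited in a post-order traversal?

Post-order visits the left subtree, then the right subtree, then the node.
At 9: go left to 35.
  At 35: go left to 23.
    At 23: go left to 31.
      At 31: go left to 14.
        14 is a leaf — visit 14.
      At 31: go right to 12.
        At 12: go left to 36.
          36 is a leaf — visit 36.
        At 12: go right to 28.
          28 is a leaf — visit 28.
        Visit 12.
      Visit 31.
    At 23: no right child.
    Visit 23.
  At 35: go right to 26.
    At 26: go left to 27.
      27 is a leaf — visit 27.
    At 26: no right child.
    Visit 26.
  Visit 35.
At 9: go right to 4.
  4 is a leaf — visit 4.
Visit 9.
Full post-order sequence: 14, 36, 28, 12, 31, 23, 27, 26, 35, 4, 9.

10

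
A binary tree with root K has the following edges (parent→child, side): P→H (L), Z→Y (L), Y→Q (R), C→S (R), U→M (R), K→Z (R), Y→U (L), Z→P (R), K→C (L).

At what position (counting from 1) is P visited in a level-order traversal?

6

Level-order visits nodes level by level from the root, left to right within each level.
Level 0: K
Level 1: C, Z
Level 2: S, Y, P
Level 3: U, Q, H
Level 4: M
Full level-order sequence: K, C, Z, S, Y, P, U, Q, H, M.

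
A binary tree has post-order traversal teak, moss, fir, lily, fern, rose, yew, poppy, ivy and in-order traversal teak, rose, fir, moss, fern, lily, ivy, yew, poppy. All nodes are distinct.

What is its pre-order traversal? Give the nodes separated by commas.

ivy, rose, teak, fern, fir, moss, lily, poppy, yew

The last element of post-order is the root; it splits in-order into left and right subtrees.
Root ivy: left subtree has 6 nodes {teak, rose, fir, moss, fern, lily}, right has 2 {yew, poppy}.
  Root rose: left subtree has 1 node {teak}, right has 4 {fir, moss, fern, lily}.
    Root fern: left subtree has 2 nodes {fir, moss}, right has 1 {lily}.
      Root fir: left subtree has 0 nodes { }, right has 1 {moss}.
  Root poppy: left subtree has 1 node {yew}, right has 0 { }.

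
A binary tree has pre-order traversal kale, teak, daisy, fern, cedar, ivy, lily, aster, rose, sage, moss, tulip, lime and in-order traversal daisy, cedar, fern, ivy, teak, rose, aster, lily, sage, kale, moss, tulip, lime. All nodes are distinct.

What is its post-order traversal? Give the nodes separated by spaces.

The first element of pre-order is the root; it splits in-order into left and right subtrees.
Root kale: left subtree has 9 nodes {daisy, cedar, fern, ivy, teak, rose, aster, lily, sage}, right has 3 {moss, tulip, lime}.
  Root teak: left subtree has 4 nodes {daisy, cedar, fern, ivy}, right has 4 {rose, aster, lily, sage}.
    Root daisy: left subtree has 0 nodes { }, right has 3 {cedar, fern, ivy}.
      Root fern: left subtree has 1 node {cedar}, right has 1 {ivy}.
    Root lily: left subtree has 2 nodes {rose, aster}, right has 1 {sage}.
      Root aster: left subtree has 1 node {rose}, right has 0 { }.
  Root moss: left subtree has 0 nodes { }, right has 2 {tulip, lime}.
    Root tulip: left subtree has 0 nodes { }, right has 1 {lime}.

cedar ivy fern daisy rose aster sage lily teak lime tulip moss kale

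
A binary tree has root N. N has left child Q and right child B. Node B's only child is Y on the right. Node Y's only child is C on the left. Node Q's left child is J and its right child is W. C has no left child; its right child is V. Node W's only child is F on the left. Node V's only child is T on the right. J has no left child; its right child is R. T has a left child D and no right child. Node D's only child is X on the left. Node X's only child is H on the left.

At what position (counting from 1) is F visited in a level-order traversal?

8

Level-order visits nodes level by level from the root, left to right within each level.
Level 0: N
Level 1: Q, B
Level 2: J, W, Y
Level 3: R, F, C
Level 4: V
Level 5: T
Level 6: D
Level 7: X
Level 8: H
Full level-order sequence: N, Q, B, J, W, Y, R, F, C, V, T, D, X, H.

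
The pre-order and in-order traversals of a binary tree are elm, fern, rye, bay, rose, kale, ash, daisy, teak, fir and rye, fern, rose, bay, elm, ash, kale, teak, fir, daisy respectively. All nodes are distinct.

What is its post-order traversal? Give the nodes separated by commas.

rye, rose, bay, fern, ash, fir, teak, daisy, kale, elm

The first element of pre-order is the root; it splits in-order into left and right subtrees.
Root elm: left subtree has 4 nodes {rye, fern, rose, bay}, right has 5 {ash, kale, teak, fir, daisy}.
  Root fern: left subtree has 1 node {rye}, right has 2 {rose, bay}.
    Root bay: left subtree has 1 node {rose}, right has 0 { }.
  Root kale: left subtree has 1 node {ash}, right has 3 {teak, fir, daisy}.
    Root daisy: left subtree has 2 nodes {teak, fir}, right has 0 { }.
      Root teak: left subtree has 0 nodes { }, right has 1 {fir}.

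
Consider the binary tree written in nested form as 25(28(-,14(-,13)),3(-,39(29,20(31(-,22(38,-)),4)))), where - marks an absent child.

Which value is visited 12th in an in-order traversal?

4

In-order visits the left subtree, then the node, then the right subtree.
At 25: go left to 28.
  At 28: no left child.
  Visit 28.
  At 28: go right to 14.
    At 14: no left child.
    Visit 14.
    At 14: go right to 13.
      13 is a leaf — visit 13.
Visit 25.
At 25: go right to 3.
  At 3: no left child.
  Visit 3.
  At 3: go right to 39.
    At 39: go left to 29.
      29 is a leaf — visit 29.
    Visit 39.
    At 39: go right to 20.
      At 20: go left to 31.
        At 31: no left child.
        Visit 31.
        At 31: go right to 22.
          At 22: go left to 38.
            38 is a leaf — visit 38.
          Visit 22.
          At 22: no right child.
      Visit 20.
      At 20: go right to 4.
        4 is a leaf — visit 4.
Full in-order sequence: 28, 14, 13, 25, 3, 29, 39, 31, 38, 22, 20, 4.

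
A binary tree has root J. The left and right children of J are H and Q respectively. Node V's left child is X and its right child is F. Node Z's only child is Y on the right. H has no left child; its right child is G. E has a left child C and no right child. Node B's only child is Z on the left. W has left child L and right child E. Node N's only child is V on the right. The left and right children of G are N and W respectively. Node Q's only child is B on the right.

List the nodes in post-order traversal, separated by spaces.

X F V N L C E W G H Y Z B Q J

Post-order visits the left subtree, then the right subtree, then the node.
At J: go left to H.
  At H: no left child.
  At H: go right to G.
    At G: go left to N.
      At N: no left child.
      At N: go right to V.
        At V: go left to X.
          X is a leaf — visit X.
        At V: go right to F.
          F is a leaf — visit F.
        Visit V.
      Visit N.
    At G: go right to W.
      At W: go left to L.
        L is a leaf — visit L.
      At W: go right to E.
        At E: go left to C.
          C is a leaf — visit C.
        At E: no right child.
        Visit E.
      Visit W.
    Visit G.
  Visit H.
At J: go right to Q.
  At Q: no left child.
  At Q: go right to B.
    At B: go left to Z.
      At Z: no left child.
      At Z: go right to Y.
        Y is a leaf — visit Y.
      Visit Z.
    At B: no right child.
    Visit B.
  Visit Q.
Visit J.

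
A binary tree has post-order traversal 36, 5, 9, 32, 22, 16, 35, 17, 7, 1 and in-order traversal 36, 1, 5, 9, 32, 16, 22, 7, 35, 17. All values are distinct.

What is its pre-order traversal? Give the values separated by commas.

1, 36, 7, 16, 32, 9, 5, 22, 17, 35

The last element of post-order is the root; it splits in-order into left and right subtrees.
Root 1: left subtree has 1 node {36}, right has 8 {5, 9, 32, 16, 22, 7, 35, 17}.
  Root 7: left subtree has 5 nodes {5, 9, 32, 16, 22}, right has 2 {35, 17}.
    Root 16: left subtree has 3 nodes {5, 9, 32}, right has 1 {22}.
      Root 32: left subtree has 2 nodes {5, 9}, right has 0 { }.
        Root 9: left subtree has 1 node {5}, right has 0 { }.
    Root 17: left subtree has 1 node {35}, right has 0 { }.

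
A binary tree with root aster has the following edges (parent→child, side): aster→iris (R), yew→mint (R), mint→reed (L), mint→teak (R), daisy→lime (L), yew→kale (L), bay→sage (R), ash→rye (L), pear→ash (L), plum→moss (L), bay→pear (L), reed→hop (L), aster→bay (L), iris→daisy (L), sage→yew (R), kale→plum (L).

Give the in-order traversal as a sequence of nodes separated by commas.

In-order visits the left subtree, then the node, then the right subtree.
At aster: go left to bay.
  At bay: go left to pear.
    At pear: go left to ash.
      At ash: go left to rye.
        rye is a leaf — visit rye.
      Visit ash.
      At ash: no right child.
    Visit pear.
    At pear: no right child.
  Visit bay.
  At bay: go right to sage.
    At sage: no left child.
    Visit sage.
    At sage: go right to yew.
      At yew: go left to kale.
        At kale: go left to plum.
          At plum: go left to moss.
            moss is a leaf — visit moss.
          Visit plum.
          At plum: no right child.
        Visit kale.
        At kale: no right child.
      Visit yew.
      At yew: go right to mint.
        At mint: go left to reed.
          At reed: go left to hop.
            hop is a leaf — visit hop.
          Visit reed.
          At reed: no right child.
        Visit mint.
        At mint: go right to teak.
          teak is a leaf — visit teak.
Visit aster.
At aster: go right to iris.
  At iris: go left to daisy.
    At daisy: go left to lime.
      lime is a leaf — visit lime.
    Visit daisy.
    At daisy: no right child.
  Visit iris.
  At iris: no right child.

rye, ash, pear, bay, sage, moss, plum, kale, yew, hop, reed, mint, teak, aster, lime, daisy, iris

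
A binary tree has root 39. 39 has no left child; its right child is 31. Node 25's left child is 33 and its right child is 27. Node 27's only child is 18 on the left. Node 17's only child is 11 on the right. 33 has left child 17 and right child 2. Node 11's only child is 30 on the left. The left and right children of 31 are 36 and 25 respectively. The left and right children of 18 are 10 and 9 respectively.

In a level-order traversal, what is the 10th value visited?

11

Level-order visits nodes level by level from the root, left to right within each level.
Level 0: 39
Level 1: 31
Level 2: 36, 25
Level 3: 33, 27
Level 4: 17, 2, 18
Level 5: 11, 10, 9
Level 6: 30
Full level-order sequence: 39, 31, 36, 25, 33, 27, 17, 2, 18, 11, 10, 9, 30.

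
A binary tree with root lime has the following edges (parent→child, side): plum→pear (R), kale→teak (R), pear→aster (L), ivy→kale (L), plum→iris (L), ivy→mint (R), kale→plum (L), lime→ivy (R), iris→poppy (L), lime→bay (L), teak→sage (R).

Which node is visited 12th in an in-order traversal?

In-order visits the left subtree, then the node, then the right subtree.
At lime: go left to bay.
  bay is a leaf — visit bay.
Visit lime.
At lime: go right to ivy.
  At ivy: go left to kale.
    At kale: go left to plum.
      At plum: go left to iris.
        At iris: go left to poppy.
          poppy is a leaf — visit poppy.
        Visit iris.
        At iris: no right child.
      Visit plum.
      At plum: go right to pear.
        At pear: go left to aster.
          aster is a leaf — visit aster.
        Visit pear.
        At pear: no right child.
    Visit kale.
    At kale: go right to teak.
      At teak: no left child.
      Visit teak.
      At teak: go right to sage.
        sage is a leaf — visit sage.
  Visit ivy.
  At ivy: go right to mint.
    mint is a leaf — visit mint.
Full in-order sequence: bay, lime, poppy, iris, plum, aster, pear, kale, teak, sage, ivy, mint.

mint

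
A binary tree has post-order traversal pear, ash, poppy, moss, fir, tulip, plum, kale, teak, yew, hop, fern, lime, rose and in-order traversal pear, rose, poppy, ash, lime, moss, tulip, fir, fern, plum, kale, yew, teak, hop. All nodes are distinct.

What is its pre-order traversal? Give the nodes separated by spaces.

rose pear lime poppy ash fern tulip moss fir hop yew kale plum teak

The last element of post-order is the root; it splits in-order into left and right subtrees.
Root rose: left subtree has 1 node {pear}, right has 12 {poppy, ash, lime, moss, tulip, fir, fern, plum, kale, yew, teak, hop}.
  Root lime: left subtree has 2 nodes {poppy, ash}, right has 9 {moss, tulip, fir, fern, plum, kale, yew, teak, hop}.
    Root poppy: left subtree has 0 nodes { }, right has 1 {ash}.
    Root fern: left subtree has 3 nodes {moss, tulip, fir}, right has 5 {plum, kale, yew, teak, hop}.
      Root tulip: left subtree has 1 node {moss}, right has 1 {fir}.
      Root hop: left subtree has 4 nodes {plum, kale, yew, teak}, right has 0 { }.
        Root yew: left subtree has 2 nodes {plum, kale}, right has 1 {teak}.
          Root kale: left subtree has 1 node {plum}, right has 0 { }.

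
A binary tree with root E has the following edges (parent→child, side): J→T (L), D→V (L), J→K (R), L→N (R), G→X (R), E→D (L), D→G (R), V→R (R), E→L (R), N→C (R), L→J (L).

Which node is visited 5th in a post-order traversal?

Post-order visits the left subtree, then the right subtree, then the node.
At E: go left to D.
  At D: go left to V.
    At V: no left child.
    At V: go right to R.
      R is a leaf — visit R.
    Visit V.
  At D: go right to G.
    At G: no left child.
    At G: go right to X.
      X is a leaf — visit X.
    Visit G.
  Visit D.
At E: go right to L.
  At L: go left to J.
    At J: go left to T.
      T is a leaf — visit T.
    At J: go right to K.
      K is a leaf — visit K.
    Visit J.
  At L: go right to N.
    At N: no left child.
    At N: go right to C.
      C is a leaf — visit C.
    Visit N.
  Visit L.
Visit E.
Full post-order sequence: R, V, X, G, D, T, K, J, C, N, L, E.

D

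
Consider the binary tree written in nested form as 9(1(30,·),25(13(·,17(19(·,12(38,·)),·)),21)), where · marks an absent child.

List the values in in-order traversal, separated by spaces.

30 1 9 13 19 38 12 17 25 21

In-order visits the left subtree, then the node, then the right subtree.
At 9: go left to 1.
  At 1: go left to 30.
    30 is a leaf — visit 30.
  Visit 1.
  At 1: no right child.
Visit 9.
At 9: go right to 25.
  At 25: go left to 13.
    At 13: no left child.
    Visit 13.
    At 13: go right to 17.
      At 17: go left to 19.
        At 19: no left child.
        Visit 19.
        At 19: go right to 12.
          At 12: go left to 38.
            38 is a leaf — visit 38.
          Visit 12.
          At 12: no right child.
      Visit 17.
      At 17: no right child.
  Visit 25.
  At 25: go right to 21.
    21 is a leaf — visit 21.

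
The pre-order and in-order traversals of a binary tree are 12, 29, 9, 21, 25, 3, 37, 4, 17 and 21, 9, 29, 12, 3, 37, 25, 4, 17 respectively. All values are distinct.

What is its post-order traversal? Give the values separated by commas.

The first element of pre-order is the root; it splits in-order into left and right subtrees.
Root 12: left subtree has 3 nodes {21, 9, 29}, right has 5 {3, 37, 25, 4, 17}.
  Root 29: left subtree has 2 nodes {21, 9}, right has 0 { }.
    Root 9: left subtree has 1 node {21}, right has 0 { }.
  Root 25: left subtree has 2 nodes {3, 37}, right has 2 {4, 17}.
    Root 3: left subtree has 0 nodes { }, right has 1 {37}.
    Root 4: left subtree has 0 nodes { }, right has 1 {17}.

21, 9, 29, 37, 3, 17, 4, 25, 12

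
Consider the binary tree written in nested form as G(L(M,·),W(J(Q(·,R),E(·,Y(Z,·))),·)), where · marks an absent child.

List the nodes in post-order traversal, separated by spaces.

Post-order visits the left subtree, then the right subtree, then the node.
At G: go left to L.
  At L: go left to M.
    M is a leaf — visit M.
  At L: no right child.
  Visit L.
At G: go right to W.
  At W: go left to J.
    At J: go left to Q.
      At Q: no left child.
      At Q: go right to R.
        R is a leaf — visit R.
      Visit Q.
    At J: go right to E.
      At E: no left child.
      At E: go right to Y.
        At Y: go left to Z.
          Z is a leaf — visit Z.
        At Y: no right child.
        Visit Y.
      Visit E.
    Visit J.
  At W: no right child.
  Visit W.
Visit G.

M L R Q Z Y E J W G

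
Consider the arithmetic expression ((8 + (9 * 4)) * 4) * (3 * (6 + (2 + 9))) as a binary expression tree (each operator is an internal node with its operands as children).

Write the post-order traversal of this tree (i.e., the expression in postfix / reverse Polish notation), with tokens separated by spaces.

8 9 4 * + 4 * 3 6 2 9 + + * *

Post-order on an expression tree gives postfix notation: for each operator, emit left operand, right operand, then the operator.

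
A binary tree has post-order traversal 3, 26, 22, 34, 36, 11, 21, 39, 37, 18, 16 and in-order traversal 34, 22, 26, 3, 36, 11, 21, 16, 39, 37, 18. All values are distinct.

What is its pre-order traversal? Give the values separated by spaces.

16 21 11 36 34 22 26 3 18 37 39

The last element of post-order is the root; it splits in-order into left and right subtrees.
Root 16: left subtree has 7 nodes {34, 22, 26, 3, 36, 11, 21}, right has 3 {39, 37, 18}.
  Root 21: left subtree has 6 nodes {34, 22, 26, 3, 36, 11}, right has 0 { }.
    Root 11: left subtree has 5 nodes {34, 22, 26, 3, 36}, right has 0 { }.
      Root 36: left subtree has 4 nodes {34, 22, 26, 3}, right has 0 { }.
        Root 34: left subtree has 0 nodes { }, right has 3 {22, 26, 3}.
          Root 22: left subtree has 0 nodes { }, right has 2 {26, 3}.
            Root 26: left subtree has 0 nodes { }, right has 1 {3}.
  Root 18: left subtree has 2 nodes {39, 37}, right has 0 { }.
    Root 37: left subtree has 1 node {39}, right has 0 { }.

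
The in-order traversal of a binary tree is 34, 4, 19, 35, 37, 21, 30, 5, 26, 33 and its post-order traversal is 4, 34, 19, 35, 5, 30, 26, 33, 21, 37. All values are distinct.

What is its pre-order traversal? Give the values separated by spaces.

The last element of post-order is the root; it splits in-order into left and right subtrees.
Root 37: left subtree has 4 nodes {34, 4, 19, 35}, right has 5 {21, 30, 5, 26, 33}.
  Root 35: left subtree has 3 nodes {34, 4, 19}, right has 0 { }.
    Root 19: left subtree has 2 nodes {34, 4}, right has 0 { }.
      Root 34: left subtree has 0 nodes { }, right has 1 {4}.
  Root 21: left subtree has 0 nodes { }, right has 4 {30, 5, 26, 33}.
    Root 33: left subtree has 3 nodes {30, 5, 26}, right has 0 { }.
      Root 26: left subtree has 2 nodes {30, 5}, right has 0 { }.
        Root 30: left subtree has 0 nodes { }, right has 1 {5}.

37 35 19 34 4 21 33 26 30 5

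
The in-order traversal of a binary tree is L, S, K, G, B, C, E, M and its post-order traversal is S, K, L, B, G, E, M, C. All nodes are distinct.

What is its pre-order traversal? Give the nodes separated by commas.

The last element of post-order is the root; it splits in-order into left and right subtrees.
Root C: left subtree has 5 nodes {L, S, K, G, B}, right has 2 {E, M}.
  Root G: left subtree has 3 nodes {L, S, K}, right has 1 {B}.
    Root L: left subtree has 0 nodes { }, right has 2 {S, K}.
      Root K: left subtree has 1 node {S}, right has 0 { }.
  Root M: left subtree has 1 node {E}, right has 0 { }.

C, G, L, K, S, B, M, E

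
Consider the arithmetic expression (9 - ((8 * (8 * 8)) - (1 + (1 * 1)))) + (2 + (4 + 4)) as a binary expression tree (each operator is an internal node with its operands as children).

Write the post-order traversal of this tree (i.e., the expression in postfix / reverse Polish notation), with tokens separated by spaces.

Post-order on an expression tree gives postfix notation: for each operator, emit left operand, right operand, then the operator.

9 8 8 8 * * 1 1 1 * + - - 2 4 4 + + +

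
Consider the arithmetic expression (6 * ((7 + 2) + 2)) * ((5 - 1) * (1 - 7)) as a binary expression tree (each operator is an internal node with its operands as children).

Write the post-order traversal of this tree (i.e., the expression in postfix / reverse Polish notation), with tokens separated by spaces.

Post-order on an expression tree gives postfix notation: for each operator, emit left operand, right operand, then the operator.

6 7 2 + 2 + * 5 1 - 1 7 - * *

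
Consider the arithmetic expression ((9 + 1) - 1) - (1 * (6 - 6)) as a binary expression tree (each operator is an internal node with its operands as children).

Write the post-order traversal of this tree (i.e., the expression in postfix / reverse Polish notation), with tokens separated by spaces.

Post-order on an expression tree gives postfix notation: for each operator, emit left operand, right operand, then the operator.

9 1 + 1 - 1 6 6 - * -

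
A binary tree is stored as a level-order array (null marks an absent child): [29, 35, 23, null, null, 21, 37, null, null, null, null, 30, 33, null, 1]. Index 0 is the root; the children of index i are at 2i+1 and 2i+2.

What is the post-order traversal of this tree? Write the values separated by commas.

35, 30, 33, 21, 1, 37, 23, 29

Post-order visits the left subtree, then the right subtree, then the node.
At 29: go left to 35.
  35 is a leaf — visit 35.
At 29: go right to 23.
  At 23: go left to 21.
    At 21: go left to 30.
      30 is a leaf — visit 30.
    At 21: go right to 33.
      33 is a leaf — visit 33.
    Visit 21.
  At 23: go right to 37.
    At 37: no left child.
    At 37: go right to 1.
      1 is a leaf — visit 1.
    Visit 37.
  Visit 23.
Visit 29.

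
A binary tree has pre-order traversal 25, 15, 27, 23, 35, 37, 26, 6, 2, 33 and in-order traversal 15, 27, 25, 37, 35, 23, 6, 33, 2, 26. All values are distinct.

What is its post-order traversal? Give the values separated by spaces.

27 15 37 35 33 2 6 26 23 25

The first element of pre-order is the root; it splits in-order into left and right subtrees.
Root 25: left subtree has 2 nodes {15, 27}, right has 7 {37, 35, 23, 6, 33, 2, 26}.
  Root 15: left subtree has 0 nodes { }, right has 1 {27}.
  Root 23: left subtree has 2 nodes {37, 35}, right has 4 {6, 33, 2, 26}.
    Root 35: left subtree has 1 node {37}, right has 0 { }.
    Root 26: left subtree has 3 nodes {6, 33, 2}, right has 0 { }.
      Root 6: left subtree has 0 nodes { }, right has 2 {33, 2}.
        Root 2: left subtree has 1 node {33}, right has 0 { }.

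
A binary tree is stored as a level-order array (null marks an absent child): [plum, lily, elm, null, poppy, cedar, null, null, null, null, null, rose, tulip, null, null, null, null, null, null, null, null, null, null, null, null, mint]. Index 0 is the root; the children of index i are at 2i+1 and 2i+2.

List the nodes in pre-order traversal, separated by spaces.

plum lily poppy elm cedar rose tulip mint

Pre-order visits the node, then its left subtree, then its right subtree.
Visit plum.
At plum: go left to lily.
  Visit lily.
  At lily: no left child.
  At lily: go right to poppy.
    poppy is a leaf — visit poppy.
At plum: go right to elm.
  Visit elm.
  At elm: go left to cedar.
    Visit cedar.
    At cedar: go left to rose.
      rose is a leaf — visit rose.
    At cedar: go right to tulip.
      Visit tulip.
      At tulip: go left to mint.
        mint is a leaf — visit mint.
      At tulip: no right child.
  At elm: no right child.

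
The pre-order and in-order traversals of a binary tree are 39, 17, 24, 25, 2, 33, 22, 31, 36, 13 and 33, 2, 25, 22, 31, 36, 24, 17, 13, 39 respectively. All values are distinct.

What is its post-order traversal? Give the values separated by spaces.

The first element of pre-order is the root; it splits in-order into left and right subtrees.
Root 39: left subtree has 9 nodes {33, 2, 25, 22, 31, 36, 24, 17, 13}, right has 0 { }.
  Root 17: left subtree has 7 nodes {33, 2, 25, 22, 31, 36, 24}, right has 1 {13}.
    Root 24: left subtree has 6 nodes {33, 2, 25, 22, 31, 36}, right has 0 { }.
      Root 25: left subtree has 2 nodes {33, 2}, right has 3 {22, 31, 36}.
        Root 2: left subtree has 1 node {33}, right has 0 { }.
        Root 22: left subtree has 0 nodes { }, right has 2 {31, 36}.
          Root 31: left subtree has 0 nodes { }, right has 1 {36}.

33 2 36 31 22 25 24 13 17 39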